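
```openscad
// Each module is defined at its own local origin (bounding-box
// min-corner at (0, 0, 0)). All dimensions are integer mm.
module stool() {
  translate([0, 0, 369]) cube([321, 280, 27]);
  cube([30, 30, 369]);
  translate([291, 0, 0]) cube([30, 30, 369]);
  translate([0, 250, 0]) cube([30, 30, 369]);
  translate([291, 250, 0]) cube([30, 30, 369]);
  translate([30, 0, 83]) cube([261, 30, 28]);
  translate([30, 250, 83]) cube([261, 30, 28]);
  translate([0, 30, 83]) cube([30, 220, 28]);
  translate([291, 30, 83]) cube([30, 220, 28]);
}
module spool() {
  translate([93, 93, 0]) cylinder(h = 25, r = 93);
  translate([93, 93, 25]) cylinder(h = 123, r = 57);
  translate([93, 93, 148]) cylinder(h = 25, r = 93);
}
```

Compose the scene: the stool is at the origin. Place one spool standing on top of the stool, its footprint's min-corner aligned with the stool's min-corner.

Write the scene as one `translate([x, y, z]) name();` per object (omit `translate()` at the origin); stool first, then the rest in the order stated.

stool();
translate([0, 0, 396]) spool();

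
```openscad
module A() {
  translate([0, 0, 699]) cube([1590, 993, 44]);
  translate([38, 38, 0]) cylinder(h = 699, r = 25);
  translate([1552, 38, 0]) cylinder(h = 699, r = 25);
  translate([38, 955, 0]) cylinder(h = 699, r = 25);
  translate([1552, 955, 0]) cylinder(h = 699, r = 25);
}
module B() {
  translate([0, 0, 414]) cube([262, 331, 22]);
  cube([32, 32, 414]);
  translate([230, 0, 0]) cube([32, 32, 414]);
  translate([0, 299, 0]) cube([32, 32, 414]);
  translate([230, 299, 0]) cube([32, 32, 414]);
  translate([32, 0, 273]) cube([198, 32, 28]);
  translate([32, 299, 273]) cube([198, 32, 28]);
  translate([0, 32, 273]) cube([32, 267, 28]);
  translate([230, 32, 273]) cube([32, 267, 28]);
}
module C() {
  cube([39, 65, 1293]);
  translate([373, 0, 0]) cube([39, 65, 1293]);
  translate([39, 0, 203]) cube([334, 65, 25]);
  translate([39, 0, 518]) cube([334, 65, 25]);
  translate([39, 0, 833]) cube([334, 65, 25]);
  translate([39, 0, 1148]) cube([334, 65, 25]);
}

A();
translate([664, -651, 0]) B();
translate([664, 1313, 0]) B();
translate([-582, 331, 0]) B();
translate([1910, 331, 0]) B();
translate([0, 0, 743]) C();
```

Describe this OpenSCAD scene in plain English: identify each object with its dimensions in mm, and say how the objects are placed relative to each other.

A is a table: top 1590 mm (x) × 993 mm (y), 44 mm thick, upper face at z = 743 mm, on four round legs of 50 mm diameter, each leg's bounding box inset 13 mm from the nearest pair of top edges, running from z = 0 to the bottom of the top.

B is a four-legged stool. The seat is a 262×331×22 mm slab whose top surface is at z = 436 mm; four square legs, each 32×32 mm in cross-section, run from the floor (z = 0) to the underside of the seat, each flush with a corner of the seat. Four stretchers, 32 mm wide and 28 mm tall, connect adjacent legs with their undersides at z = 273 mm, each running between the inner faces of the legs it joins and aligned with the legs' outer faces on the other axis.

C is a wooden ladder with two side rails of 39×65 mm section and 1293 mm height, set 412 mm apart overall. Between them run 4 rectangular rungs (65 mm deep, 25 mm thick), front faces flush with the rails' −y face. The bottom of the first rung is 203 mm above the floor and each subsequent rung is 315 mm higher than the one below.

Four stools sit around the table at the −y, +y, −x, +x sides. The ladder is on top of the table.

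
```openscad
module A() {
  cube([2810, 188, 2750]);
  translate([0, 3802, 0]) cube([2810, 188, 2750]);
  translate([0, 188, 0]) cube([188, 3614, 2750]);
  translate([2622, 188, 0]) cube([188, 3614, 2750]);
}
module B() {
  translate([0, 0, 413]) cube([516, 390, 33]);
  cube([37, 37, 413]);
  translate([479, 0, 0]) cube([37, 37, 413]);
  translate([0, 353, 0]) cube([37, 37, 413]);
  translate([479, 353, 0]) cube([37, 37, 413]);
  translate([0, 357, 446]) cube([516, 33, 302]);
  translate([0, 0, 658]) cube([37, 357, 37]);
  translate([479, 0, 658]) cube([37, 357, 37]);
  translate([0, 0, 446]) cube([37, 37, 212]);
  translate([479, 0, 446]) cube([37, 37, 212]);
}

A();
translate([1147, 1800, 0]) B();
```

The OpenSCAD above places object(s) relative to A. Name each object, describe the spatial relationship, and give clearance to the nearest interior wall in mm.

Clearances: x = 959, y = 1612; minimum 959 mm.

A is a house frame. B is a chair. The chair sits inside the house frame, centred. The clearance to the nearest interior wall is 959 mm.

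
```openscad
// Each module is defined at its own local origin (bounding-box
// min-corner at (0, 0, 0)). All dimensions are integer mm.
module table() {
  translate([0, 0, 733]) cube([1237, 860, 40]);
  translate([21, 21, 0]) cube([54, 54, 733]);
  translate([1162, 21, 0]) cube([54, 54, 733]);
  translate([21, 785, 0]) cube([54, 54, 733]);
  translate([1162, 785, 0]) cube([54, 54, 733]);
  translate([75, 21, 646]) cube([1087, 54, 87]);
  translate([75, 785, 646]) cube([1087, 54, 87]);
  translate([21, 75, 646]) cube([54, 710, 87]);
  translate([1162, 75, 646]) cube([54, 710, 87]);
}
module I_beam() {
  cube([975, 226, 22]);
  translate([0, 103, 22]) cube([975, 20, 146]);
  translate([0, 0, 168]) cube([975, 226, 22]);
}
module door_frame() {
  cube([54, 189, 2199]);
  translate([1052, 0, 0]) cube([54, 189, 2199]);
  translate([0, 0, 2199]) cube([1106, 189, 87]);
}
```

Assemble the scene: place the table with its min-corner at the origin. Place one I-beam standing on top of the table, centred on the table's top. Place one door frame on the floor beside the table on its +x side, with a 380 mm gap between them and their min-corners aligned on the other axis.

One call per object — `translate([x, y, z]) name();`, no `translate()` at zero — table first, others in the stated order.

table();
translate([131, 317, 773]) I_beam();
translate([1617, 0, 0]) door_frame();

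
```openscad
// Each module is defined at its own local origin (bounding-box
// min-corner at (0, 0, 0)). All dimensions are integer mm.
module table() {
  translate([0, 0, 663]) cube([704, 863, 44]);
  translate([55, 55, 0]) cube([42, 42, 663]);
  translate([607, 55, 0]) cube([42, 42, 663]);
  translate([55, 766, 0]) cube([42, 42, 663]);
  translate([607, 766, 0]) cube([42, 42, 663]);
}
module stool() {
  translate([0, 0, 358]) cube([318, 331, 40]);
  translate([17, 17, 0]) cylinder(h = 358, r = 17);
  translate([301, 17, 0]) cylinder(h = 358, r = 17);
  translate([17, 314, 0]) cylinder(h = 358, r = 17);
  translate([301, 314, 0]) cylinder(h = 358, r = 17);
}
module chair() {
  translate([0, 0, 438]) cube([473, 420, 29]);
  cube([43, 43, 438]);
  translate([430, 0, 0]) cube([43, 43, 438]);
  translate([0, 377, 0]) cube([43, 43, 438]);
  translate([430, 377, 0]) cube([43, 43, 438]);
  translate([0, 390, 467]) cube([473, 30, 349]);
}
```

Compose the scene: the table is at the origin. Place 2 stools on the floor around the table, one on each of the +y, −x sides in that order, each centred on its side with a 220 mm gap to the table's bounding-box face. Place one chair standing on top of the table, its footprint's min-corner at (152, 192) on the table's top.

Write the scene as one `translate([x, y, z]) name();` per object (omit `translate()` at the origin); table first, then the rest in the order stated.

table();
translate([193, 1083, 0]) stool();
translate([-538, 266, 0]) stool();
translate([152, 192, 707]) chair();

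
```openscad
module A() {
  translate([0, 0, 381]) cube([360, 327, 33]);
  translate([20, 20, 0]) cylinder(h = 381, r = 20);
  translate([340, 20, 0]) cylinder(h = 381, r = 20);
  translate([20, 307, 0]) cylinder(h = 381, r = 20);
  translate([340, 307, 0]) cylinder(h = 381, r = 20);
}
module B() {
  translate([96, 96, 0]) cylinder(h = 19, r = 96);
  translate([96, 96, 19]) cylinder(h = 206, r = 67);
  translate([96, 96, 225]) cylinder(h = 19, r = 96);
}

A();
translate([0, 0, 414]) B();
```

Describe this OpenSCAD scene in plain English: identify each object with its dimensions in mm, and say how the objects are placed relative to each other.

A is a simple wooden stool: a rectangular seat 360 mm (x) by 327 mm (y), 33 mm thick, top face at z = 414 mm, on four round legs, each 40 mm in diameter. The legs rest on z = 0, each leg's axis is inset half a diameter from the nearest pair of seat edges (so the leg's bounding box is flush with the corner).

B is a spool: two coaxial disc flanges of radius 96 mm and thickness 19 mm, joined by a core cylinder of radius 67 mm and height 206 mm. The lower flange rests on z = 0 and the three cylinders share a vertical axis.

The spool is on top of the stool.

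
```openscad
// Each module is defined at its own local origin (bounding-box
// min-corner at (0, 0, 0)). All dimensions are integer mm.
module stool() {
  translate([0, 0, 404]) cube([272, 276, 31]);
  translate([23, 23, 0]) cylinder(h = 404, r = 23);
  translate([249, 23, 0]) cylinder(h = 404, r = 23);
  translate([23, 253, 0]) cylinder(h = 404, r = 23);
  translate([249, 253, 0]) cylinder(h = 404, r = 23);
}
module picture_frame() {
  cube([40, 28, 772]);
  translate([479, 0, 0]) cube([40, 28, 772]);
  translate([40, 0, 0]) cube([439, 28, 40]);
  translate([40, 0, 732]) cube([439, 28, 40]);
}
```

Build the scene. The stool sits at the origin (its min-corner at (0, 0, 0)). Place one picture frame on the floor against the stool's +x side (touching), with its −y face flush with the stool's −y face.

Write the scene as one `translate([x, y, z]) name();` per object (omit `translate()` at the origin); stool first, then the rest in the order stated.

stool();
translate([272, 0, 0]) picture_frame();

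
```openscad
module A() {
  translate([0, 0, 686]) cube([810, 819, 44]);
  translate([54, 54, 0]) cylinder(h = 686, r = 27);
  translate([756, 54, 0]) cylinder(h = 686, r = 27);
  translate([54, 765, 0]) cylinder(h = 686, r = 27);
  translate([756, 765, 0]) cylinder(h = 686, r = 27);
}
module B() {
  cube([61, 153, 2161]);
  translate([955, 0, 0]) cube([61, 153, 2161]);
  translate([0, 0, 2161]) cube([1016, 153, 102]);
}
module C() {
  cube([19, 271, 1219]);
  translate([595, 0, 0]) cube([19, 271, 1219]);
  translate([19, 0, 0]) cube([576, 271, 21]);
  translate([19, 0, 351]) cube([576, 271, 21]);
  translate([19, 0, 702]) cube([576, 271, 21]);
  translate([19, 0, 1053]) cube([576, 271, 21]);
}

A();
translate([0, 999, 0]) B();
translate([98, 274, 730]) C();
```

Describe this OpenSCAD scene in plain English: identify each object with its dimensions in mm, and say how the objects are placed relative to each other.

A is a rectangular dining table. The top is 810×819×44 mm with its upper surface at z = 730 mm. It stands on four round legs of 54 mm diameter, each leg's bounding box inset 27 mm from the nearest pair of top edges, running from the floor to the underside of the top.

B is a door frame. The clear opening is 894 mm wide and 2161 mm high. Two 61 mm wide jambs, 153 mm deep, stand either side of the opening from the floor to the top of the opening. A 102 mm thick head sits across the top of both jambs, spanning the full outside width of the frame.

C is a bookshelf 614 mm wide overall, 271 mm deep and 1219 mm tall. The two sides are 19 mm thick vertical panels. 4 horizontal shelves of 21 mm thickness span between the inner faces of the sides; the lowest shelf sits on the floor and shelves are stacked with a clear vertical gap of 330 mm between each pair.

The door frame is on the floor beside the table on its +y side. The bookshelf is on top of the table, centred.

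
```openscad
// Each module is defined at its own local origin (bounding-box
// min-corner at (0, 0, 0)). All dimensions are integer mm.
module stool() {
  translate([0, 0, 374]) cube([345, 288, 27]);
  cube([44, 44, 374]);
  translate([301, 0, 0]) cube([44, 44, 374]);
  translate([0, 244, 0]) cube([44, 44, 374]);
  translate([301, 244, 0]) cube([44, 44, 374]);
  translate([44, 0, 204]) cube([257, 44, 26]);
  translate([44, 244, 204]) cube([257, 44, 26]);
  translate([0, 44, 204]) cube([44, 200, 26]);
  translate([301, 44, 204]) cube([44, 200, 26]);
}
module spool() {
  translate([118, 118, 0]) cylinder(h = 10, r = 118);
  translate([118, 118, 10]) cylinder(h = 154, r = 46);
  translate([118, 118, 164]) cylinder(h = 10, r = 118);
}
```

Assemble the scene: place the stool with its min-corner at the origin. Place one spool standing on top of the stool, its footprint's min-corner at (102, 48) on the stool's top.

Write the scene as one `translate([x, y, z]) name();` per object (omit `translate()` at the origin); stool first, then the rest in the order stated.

stool();
translate([102, 48, 401]) spool();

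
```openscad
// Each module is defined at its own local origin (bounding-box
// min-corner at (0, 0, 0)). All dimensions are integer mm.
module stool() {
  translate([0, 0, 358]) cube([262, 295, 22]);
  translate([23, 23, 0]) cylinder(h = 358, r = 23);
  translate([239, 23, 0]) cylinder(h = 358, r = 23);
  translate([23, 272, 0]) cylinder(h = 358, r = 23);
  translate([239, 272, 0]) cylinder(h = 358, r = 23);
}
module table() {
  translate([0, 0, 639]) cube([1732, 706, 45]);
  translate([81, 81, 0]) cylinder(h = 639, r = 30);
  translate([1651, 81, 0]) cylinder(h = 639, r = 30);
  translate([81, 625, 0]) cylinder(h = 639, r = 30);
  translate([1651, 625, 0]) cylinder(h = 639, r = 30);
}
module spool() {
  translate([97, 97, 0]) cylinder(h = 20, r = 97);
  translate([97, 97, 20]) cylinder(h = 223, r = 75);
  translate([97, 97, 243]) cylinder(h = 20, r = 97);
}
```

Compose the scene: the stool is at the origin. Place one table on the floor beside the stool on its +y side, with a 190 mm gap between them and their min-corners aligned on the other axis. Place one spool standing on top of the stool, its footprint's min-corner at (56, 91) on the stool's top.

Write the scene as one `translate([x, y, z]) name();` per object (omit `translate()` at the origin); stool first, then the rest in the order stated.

stool();
translate([0, 485, 0]) table();
translate([56, 91, 380]) spool();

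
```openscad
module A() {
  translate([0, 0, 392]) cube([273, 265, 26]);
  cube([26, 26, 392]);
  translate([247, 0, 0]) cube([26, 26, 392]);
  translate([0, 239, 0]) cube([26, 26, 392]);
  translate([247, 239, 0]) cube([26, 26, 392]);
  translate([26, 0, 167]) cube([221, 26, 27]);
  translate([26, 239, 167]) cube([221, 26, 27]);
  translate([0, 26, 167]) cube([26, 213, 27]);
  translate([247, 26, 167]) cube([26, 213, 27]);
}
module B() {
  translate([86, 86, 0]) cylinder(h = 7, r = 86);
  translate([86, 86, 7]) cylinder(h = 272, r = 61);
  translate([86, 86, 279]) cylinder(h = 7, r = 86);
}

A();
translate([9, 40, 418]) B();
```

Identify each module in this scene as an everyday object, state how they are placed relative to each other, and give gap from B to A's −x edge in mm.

The spool's min-x is at 9; the stool's min-x is 0; gap = 9 mm.

A is a stool. B is a spool. The spool is on top of the stool. The gap from the spool to the stool's −x edge is 9 mm.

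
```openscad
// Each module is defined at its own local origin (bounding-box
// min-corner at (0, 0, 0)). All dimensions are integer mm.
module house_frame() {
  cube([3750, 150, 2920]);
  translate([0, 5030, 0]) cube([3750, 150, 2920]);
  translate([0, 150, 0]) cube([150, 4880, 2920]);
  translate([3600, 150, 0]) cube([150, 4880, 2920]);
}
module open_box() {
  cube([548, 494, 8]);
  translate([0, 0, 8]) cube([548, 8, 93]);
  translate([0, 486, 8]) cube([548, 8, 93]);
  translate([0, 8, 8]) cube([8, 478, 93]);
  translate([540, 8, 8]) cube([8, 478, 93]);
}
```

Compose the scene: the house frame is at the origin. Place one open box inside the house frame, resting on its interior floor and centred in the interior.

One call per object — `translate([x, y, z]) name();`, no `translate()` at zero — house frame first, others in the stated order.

house_frame();
translate([1601, 2343, 0]) open_box();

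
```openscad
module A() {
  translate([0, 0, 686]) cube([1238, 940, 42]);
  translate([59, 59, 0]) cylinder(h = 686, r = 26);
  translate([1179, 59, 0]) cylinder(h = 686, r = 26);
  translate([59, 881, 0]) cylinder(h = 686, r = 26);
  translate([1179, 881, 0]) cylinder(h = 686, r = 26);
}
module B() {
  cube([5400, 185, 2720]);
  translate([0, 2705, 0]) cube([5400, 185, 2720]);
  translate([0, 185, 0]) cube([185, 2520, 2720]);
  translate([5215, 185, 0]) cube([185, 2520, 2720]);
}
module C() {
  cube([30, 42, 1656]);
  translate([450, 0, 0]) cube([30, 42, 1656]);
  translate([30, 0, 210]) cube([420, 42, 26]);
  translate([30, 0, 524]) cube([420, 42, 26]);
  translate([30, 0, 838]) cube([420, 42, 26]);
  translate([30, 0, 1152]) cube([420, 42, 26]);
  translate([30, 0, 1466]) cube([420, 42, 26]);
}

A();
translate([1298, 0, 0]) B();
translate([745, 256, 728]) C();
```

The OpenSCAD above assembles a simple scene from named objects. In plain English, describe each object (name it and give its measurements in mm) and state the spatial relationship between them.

A is a table: top 1238 mm (x) × 940 mm (y), 42 mm thick, upper face at z = 728 mm, on four round legs of 52 mm diameter, each leg's bounding box inset 33 mm from the nearest pair of top edges, running from z = 0 to the bottom of the top.

B is a box-shaped house frame (walls only): outside footprint 5400×2890 mm, wall height 2720 mm, wall thickness 185 mm. The two y-facing walls run the full x-width; the two x-facing walls fit between the inner faces of the y-facing walls.

C is a wooden ladder with two side rails of 30×42 mm section and 1656 mm height, set 480 mm apart overall. Between them run 5 rectangular rungs (42 mm deep, 26 mm thick), front faces flush with the rails' −y face. The bottom of the first rung is 210 mm above the floor and each subsequent rung is 314 mm higher than the one below.

The house frame is on the floor beside the table on its +x side. The ladder is on top of the table.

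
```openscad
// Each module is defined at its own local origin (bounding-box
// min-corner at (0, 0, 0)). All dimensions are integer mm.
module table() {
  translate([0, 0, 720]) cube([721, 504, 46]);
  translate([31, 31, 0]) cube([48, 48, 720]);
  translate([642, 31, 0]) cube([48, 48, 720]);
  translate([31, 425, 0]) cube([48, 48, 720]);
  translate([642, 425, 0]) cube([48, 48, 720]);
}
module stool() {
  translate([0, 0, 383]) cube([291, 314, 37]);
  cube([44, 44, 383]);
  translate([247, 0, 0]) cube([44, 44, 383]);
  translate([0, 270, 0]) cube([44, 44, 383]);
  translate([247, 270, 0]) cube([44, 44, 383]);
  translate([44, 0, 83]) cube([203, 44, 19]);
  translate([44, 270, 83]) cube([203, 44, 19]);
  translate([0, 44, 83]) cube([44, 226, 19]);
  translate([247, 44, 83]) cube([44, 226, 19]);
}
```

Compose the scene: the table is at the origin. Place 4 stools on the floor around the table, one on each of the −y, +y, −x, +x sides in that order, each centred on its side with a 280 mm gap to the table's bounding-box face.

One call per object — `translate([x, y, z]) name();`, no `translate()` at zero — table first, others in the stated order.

table();
translate([215, -594, 0]) stool();
translate([215, 784, 0]) stool();
translate([-571, 95, 0]) stool();
translate([1001, 95, 0]) stool();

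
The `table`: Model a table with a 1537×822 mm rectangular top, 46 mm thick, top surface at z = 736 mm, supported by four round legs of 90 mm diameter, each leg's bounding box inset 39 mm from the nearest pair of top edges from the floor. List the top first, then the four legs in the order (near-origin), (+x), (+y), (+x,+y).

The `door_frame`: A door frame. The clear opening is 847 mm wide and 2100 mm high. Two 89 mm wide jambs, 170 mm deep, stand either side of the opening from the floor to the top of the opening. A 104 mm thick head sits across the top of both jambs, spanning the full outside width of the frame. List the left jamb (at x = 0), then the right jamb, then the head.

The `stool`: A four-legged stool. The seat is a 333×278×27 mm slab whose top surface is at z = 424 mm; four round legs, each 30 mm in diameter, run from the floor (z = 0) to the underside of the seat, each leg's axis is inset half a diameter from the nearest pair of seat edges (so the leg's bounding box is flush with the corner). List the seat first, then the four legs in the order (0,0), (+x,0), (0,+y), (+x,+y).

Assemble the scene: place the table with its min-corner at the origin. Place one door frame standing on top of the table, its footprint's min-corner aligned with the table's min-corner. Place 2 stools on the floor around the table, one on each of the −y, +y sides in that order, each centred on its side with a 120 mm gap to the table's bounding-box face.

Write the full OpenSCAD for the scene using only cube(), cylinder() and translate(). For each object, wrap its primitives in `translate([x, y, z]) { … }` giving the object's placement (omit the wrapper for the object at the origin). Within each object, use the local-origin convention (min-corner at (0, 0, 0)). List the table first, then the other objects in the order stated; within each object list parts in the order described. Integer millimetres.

translate([0, 0, 690]) cube([1537, 822, 46]);
translate([84, 84, 0]) cylinder(h = 690, r = 45);
translate([1453, 84, 0]) cylinder(h = 690, r = 45);
translate([84, 738, 0]) cylinder(h = 690, r = 45);
translate([1453, 738, 0]) cylinder(h = 690, r = 45);
translate([0, 0, 736]) {
  cube([89, 170, 2100]);
  translate([936, 0, 0]) cube([89, 170, 2100]);
  translate([0, 0, 2100]) cube([1025, 170, 104]);
}
translate([602, -398, 0]) {
  translate([0, 0, 397]) cube([333, 278, 27]);
  translate([15, 15, 0]) cylinder(h = 397, r = 15);
  translate([318, 15, 0]) cylinder(h = 397, r = 15);
  translate([15, 263, 0]) cylinder(h = 397, r = 15);
  translate([318, 263, 0]) cylinder(h = 397, r = 15);
}
translate([602, 942, 0]) {
  translate([0, 0, 397]) cube([333, 278, 27]);
  translate([15, 15, 0]) cylinder(h = 397, r = 15);
  translate([318, 15, 0]) cylinder(h = 397, r = 15);
  translate([15, 263, 0]) cylinder(h = 397, r = 15);
  translate([318, 263, 0]) cylinder(h = 397, r = 15);
}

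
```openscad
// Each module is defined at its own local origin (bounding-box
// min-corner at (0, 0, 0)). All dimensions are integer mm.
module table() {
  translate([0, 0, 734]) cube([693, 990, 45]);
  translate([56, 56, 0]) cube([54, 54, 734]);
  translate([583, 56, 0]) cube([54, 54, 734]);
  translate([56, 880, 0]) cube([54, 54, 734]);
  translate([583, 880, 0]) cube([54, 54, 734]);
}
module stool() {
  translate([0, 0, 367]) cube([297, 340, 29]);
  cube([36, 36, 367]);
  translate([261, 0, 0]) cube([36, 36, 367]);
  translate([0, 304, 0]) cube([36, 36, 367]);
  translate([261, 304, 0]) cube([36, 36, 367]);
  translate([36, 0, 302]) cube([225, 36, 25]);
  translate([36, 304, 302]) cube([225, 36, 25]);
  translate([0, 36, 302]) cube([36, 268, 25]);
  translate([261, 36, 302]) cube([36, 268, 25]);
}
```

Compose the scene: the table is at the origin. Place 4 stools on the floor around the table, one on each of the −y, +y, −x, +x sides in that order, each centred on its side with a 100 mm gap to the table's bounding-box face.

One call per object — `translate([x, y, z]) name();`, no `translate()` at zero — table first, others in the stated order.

table();
translate([198, -440, 0]) stool();
translate([198, 1090, 0]) stool();
translate([-397, 325, 0]) stool();
translate([793, 325, 0]) stool();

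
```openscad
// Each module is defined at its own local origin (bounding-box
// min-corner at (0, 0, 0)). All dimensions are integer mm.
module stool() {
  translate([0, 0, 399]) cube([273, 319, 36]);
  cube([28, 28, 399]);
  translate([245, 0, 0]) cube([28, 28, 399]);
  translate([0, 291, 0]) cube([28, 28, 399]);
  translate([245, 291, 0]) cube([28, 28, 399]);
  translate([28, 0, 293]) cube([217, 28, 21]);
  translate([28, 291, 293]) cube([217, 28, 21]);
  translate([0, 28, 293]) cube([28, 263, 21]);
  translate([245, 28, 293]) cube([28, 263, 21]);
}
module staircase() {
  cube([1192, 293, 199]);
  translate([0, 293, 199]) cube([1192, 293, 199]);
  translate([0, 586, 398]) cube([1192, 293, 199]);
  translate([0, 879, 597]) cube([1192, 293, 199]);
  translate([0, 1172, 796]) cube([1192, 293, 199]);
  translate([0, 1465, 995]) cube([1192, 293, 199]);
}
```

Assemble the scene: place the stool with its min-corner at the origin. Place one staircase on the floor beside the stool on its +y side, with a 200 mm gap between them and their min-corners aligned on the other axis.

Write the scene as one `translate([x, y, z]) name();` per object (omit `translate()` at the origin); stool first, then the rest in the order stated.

stool();
translate([0, 519, 0]) staircase();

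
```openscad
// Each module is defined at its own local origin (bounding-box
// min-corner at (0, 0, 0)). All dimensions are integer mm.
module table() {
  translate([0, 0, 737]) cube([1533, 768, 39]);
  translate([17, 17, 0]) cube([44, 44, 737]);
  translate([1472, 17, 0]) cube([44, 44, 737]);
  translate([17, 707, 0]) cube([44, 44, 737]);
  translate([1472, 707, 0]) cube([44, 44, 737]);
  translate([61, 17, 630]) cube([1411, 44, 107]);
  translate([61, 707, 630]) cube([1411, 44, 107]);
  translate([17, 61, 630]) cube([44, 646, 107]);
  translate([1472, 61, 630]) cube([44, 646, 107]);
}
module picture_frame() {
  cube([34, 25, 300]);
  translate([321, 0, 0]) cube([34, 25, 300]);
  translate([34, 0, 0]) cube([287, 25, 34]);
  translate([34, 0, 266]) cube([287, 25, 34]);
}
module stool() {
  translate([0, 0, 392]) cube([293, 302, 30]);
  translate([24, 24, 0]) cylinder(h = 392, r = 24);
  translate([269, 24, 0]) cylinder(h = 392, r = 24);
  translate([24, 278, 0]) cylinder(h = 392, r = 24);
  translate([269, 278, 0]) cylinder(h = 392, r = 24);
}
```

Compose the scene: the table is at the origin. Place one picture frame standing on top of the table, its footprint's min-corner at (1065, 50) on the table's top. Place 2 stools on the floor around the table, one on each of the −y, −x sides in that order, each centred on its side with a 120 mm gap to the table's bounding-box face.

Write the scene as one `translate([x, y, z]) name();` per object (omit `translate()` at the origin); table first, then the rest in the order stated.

table();
translate([1065, 50, 776]) picture_frame();
translate([620, -422, 0]) stool();
translate([-413, 233, 0]) stool();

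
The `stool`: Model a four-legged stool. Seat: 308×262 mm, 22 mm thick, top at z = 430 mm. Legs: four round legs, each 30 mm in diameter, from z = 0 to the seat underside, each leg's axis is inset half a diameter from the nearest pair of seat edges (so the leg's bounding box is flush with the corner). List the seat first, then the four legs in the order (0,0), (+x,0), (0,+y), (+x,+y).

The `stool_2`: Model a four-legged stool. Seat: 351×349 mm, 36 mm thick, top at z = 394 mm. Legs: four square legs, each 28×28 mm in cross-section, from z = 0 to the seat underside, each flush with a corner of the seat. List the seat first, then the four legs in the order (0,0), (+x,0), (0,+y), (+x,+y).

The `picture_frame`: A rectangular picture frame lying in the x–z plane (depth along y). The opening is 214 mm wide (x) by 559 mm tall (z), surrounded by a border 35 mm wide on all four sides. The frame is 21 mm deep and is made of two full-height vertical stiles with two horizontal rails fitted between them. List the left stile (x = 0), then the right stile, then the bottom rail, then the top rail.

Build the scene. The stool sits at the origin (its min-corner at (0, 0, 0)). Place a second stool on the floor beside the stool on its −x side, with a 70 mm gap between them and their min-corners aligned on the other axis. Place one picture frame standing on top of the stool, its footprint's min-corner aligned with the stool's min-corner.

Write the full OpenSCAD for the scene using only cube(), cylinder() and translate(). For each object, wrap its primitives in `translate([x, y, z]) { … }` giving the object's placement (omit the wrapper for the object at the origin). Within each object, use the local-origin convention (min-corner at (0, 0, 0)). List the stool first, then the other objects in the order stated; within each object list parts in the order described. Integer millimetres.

translate([0, 0, 408]) cube([308, 262, 22]);
translate([15, 15, 0]) cylinder(h = 408, r = 15);
translate([293, 15, 0]) cylinder(h = 408, r = 15);
translate([15, 247, 0]) cylinder(h = 408, r = 15);
translate([293, 247, 0]) cylinder(h = 408, r = 15);
translate([-421, 0, 0]) {
  translate([0, 0, 358]) cube([351, 349, 36]);
  cube([28, 28, 358]);
  translate([323, 0, 0]) cube([28, 28, 358]);
  translate([0, 321, 0]) cube([28, 28, 358]);
  translate([323, 321, 0]) cube([28, 28, 358]);
}
translate([0, 0, 430]) {
  cube([35, 21, 629]);
  translate([249, 0, 0]) cube([35, 21, 629]);
  translate([35, 0, 0]) cube([214, 21, 35]);
  translate([35, 0, 594]) cube([214, 21, 35]);
}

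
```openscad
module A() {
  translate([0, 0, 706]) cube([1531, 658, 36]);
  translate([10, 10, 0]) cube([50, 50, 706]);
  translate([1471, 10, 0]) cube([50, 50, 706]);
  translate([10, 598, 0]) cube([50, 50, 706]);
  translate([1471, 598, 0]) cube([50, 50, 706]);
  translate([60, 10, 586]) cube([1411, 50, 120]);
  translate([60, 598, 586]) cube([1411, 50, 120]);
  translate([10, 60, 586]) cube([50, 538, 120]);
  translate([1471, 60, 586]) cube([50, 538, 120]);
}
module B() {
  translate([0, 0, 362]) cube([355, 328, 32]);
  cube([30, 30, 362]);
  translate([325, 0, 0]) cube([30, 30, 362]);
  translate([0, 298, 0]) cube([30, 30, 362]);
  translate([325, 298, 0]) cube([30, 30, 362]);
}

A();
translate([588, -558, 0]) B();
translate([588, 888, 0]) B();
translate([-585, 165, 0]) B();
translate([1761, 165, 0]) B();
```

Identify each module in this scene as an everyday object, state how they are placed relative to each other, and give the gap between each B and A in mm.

Each stool's nearest face is 230 mm from the table's bounding box.

A is a table. B is a stool. Four stools sit around the table at the −y, +y, −x, +x sides. The gap between each stool and the table is 230 mm.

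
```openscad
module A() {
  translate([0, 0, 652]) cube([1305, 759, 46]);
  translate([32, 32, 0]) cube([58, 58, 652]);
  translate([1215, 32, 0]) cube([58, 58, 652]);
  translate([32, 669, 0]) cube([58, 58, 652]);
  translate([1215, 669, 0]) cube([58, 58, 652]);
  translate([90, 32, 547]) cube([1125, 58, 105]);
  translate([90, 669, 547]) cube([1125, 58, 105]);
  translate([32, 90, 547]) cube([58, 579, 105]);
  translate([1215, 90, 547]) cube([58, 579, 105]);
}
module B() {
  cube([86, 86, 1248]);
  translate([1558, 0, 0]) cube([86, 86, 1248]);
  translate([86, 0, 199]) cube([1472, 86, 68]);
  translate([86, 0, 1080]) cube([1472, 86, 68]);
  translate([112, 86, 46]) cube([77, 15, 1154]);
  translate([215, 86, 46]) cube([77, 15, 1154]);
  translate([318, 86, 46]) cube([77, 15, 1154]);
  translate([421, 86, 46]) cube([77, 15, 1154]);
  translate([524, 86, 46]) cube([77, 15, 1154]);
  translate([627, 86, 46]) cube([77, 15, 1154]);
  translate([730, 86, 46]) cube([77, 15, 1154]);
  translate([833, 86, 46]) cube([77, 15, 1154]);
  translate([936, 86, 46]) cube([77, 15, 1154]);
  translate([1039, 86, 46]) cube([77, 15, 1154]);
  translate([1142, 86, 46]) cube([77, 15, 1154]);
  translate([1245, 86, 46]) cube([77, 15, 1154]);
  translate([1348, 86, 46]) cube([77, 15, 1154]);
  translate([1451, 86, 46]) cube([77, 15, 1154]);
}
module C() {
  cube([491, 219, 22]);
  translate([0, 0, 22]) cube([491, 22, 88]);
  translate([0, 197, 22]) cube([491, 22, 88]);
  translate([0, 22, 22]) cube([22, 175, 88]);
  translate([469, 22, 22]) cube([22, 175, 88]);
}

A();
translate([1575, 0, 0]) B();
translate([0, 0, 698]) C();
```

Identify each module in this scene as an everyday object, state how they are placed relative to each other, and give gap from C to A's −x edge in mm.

A is a table. B is a fence section. C is an open box. The fence section is on the floor beside the table on its +x side. The open box is on top of the table. The gap from the open box to the table's −x edge is 0 mm.

The open box's min-x is at 0; the table's min-x is 0; gap = 0 mm.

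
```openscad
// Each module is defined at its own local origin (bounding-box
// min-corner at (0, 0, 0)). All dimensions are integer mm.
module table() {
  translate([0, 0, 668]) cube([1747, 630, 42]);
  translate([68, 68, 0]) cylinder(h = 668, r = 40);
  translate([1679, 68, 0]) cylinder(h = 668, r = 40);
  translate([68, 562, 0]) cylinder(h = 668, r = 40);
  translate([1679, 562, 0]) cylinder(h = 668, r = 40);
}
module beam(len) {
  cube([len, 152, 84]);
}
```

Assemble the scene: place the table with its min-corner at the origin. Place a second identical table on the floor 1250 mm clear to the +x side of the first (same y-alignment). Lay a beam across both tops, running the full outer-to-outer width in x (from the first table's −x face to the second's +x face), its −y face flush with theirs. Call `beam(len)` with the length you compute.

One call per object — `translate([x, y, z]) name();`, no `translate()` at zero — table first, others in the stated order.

table();
translate([2997, 0, 0]) table();
translate([0, 0, 710]) beam(4744);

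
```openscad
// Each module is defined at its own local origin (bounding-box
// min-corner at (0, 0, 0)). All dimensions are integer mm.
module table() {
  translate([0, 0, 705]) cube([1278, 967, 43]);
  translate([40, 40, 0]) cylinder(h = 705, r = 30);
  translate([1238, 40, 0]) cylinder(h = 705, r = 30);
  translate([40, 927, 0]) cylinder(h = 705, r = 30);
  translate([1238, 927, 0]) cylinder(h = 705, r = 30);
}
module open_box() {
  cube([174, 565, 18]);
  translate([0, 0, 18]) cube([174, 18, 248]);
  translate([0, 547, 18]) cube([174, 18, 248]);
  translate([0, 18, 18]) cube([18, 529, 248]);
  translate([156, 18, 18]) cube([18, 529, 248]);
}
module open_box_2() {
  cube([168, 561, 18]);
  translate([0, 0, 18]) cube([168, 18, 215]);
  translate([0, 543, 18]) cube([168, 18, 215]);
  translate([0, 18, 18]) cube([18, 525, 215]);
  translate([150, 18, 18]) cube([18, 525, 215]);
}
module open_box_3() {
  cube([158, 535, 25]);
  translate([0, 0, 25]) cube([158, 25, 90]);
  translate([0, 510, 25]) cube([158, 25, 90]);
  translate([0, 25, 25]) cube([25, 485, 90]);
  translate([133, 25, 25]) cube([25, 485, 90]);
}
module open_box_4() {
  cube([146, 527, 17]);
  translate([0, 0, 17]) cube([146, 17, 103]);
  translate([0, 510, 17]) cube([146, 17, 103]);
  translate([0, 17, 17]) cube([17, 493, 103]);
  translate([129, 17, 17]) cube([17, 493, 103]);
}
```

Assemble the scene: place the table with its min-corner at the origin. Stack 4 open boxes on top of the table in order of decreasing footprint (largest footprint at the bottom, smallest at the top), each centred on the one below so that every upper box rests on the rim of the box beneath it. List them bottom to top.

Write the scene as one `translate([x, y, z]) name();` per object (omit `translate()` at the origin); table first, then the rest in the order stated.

table();
translate([552, 201, 748]) open_box();
translate([555, 203, 1014]) open_box_2();
translate([560, 216, 1247]) open_box_3();
translate([566, 220, 1362]) open_box_4();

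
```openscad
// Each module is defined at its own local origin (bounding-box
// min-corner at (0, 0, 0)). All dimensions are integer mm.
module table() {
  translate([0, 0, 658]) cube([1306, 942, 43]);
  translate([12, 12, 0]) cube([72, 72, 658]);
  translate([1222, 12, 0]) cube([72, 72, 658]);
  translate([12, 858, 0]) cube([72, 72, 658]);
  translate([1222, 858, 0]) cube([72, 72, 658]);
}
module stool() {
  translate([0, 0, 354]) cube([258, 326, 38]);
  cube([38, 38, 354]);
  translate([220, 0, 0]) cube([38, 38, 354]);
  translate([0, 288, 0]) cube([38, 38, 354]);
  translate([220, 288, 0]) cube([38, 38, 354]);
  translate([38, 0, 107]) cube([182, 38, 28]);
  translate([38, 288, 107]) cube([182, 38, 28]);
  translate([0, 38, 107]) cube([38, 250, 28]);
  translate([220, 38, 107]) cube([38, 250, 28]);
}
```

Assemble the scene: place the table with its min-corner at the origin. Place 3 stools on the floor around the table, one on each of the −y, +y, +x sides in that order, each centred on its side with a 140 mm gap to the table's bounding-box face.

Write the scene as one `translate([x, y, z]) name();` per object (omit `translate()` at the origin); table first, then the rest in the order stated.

table();
translate([524, -466, 0]) stool();
translate([524, 1082, 0]) stool();
translate([1446, 308, 0]) stool();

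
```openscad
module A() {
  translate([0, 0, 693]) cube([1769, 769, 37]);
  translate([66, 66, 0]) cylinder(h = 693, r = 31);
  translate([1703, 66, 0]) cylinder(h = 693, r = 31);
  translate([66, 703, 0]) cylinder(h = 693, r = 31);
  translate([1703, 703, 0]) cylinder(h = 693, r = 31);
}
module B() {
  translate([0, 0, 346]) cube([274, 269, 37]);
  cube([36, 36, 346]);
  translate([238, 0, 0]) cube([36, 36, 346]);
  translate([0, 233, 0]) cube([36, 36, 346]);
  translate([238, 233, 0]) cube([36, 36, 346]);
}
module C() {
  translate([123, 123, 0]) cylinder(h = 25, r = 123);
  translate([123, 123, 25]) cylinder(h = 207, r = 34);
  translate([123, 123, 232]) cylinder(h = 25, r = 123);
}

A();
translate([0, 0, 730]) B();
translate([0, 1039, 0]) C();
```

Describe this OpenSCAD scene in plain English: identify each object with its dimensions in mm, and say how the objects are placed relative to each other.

A is a table with a 1769×769 mm rectangular top, 37 mm thick, top surface at z = 730 mm, supported by four round legs of 62 mm diameter, each leg's bounding box inset 35 mm from the nearest pair of top edges, running from the floor.

B is a simple wooden stool: a rectangular seat 274 mm (x) by 269 mm (y), 37 mm thick, top face at z = 383 mm, on four square legs, each 36×36 mm in cross-section. The legs rest on z = 0, each flush with a corner of the seat.

C is a spool: two coaxial disc flanges of radius 123 mm and thickness 25 mm, joined by a core cylinder of radius 34 mm and height 207 mm. The lower flange rests on z = 0 and the three cylinders share a vertical axis.

The stool is on top of the table. The spool is on the floor beside the table on its +y side.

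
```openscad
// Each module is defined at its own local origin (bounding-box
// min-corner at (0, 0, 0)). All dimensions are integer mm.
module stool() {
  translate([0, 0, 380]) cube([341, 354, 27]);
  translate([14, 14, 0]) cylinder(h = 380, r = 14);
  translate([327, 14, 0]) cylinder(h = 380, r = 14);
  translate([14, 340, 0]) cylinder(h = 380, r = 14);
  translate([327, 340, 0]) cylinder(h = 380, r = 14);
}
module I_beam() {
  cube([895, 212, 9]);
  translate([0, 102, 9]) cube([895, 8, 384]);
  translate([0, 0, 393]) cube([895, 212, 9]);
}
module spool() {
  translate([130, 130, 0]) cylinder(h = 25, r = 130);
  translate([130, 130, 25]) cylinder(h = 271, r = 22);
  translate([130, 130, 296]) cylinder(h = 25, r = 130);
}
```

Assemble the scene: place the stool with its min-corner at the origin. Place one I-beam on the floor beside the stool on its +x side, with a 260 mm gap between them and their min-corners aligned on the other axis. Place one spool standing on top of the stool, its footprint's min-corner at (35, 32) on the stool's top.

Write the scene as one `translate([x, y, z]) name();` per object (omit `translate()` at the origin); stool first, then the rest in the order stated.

stool();
translate([601, 0, 0]) I_beam();
translate([35, 32, 407]) spool();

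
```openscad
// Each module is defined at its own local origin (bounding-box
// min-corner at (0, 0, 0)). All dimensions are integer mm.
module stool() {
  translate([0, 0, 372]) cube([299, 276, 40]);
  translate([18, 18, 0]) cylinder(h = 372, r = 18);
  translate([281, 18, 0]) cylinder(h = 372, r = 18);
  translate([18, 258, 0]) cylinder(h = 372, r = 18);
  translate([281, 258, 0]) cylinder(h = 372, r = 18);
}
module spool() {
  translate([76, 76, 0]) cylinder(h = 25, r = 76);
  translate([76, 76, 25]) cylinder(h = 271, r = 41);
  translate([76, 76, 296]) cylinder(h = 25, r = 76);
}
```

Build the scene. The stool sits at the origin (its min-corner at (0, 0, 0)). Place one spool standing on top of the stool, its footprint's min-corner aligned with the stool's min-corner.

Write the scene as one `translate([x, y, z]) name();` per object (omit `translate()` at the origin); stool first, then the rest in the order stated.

stool();
translate([0, 0, 412]) spool();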